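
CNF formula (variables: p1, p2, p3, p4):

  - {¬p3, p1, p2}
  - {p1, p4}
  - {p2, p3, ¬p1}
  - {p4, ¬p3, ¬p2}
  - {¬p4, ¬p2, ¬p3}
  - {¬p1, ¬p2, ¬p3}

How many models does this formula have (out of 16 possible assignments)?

6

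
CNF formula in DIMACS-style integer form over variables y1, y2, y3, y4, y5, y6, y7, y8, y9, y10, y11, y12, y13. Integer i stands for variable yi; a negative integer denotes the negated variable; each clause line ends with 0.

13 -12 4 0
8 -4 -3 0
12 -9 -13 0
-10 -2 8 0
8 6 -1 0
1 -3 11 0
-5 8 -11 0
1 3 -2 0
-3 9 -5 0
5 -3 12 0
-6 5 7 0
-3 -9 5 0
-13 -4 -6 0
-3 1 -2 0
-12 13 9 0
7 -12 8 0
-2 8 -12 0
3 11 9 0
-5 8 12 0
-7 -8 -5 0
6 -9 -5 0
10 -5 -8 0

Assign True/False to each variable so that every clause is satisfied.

y1=False, y2=False, y3=False, y4=False, y5=False, y6=False, y7=False, y8=True, y9=True, y10=False, y11=True, y12=False, y13=False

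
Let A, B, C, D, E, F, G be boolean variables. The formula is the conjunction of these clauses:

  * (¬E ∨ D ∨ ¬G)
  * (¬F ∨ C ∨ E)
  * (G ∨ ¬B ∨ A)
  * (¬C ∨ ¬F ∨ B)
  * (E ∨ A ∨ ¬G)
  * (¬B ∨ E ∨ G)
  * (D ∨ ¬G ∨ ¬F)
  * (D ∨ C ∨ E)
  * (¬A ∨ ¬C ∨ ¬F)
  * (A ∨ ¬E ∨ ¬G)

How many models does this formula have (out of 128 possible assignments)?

36

Split on E, then G.
  E=T, G=T: B free; 3 ways for (A,C,D,F) × 2^1 = 6.
  E=T, G=F: D free; 9 ways for (A,B,C,F) × 2^1 = 18.
  E=F, G=T: B free; 3 ways for (A,C,D,F) × 2^1 = 6.
  E=F, G=F: A free; 3 ways for (B,C,D,F) × 2^1 = 6.
Total: 6 + 18 + 6 + 6 = 36.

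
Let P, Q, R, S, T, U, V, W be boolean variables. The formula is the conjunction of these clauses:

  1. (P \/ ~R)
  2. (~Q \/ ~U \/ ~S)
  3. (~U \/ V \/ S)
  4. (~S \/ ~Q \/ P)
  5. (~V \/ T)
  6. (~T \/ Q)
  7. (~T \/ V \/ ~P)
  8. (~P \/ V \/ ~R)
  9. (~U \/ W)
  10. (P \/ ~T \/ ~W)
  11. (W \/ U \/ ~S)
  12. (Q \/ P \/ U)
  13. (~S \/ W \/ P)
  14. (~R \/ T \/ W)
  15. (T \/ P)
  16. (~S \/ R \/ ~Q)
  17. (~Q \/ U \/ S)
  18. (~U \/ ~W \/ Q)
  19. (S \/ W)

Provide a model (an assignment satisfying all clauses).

Try P = True.
The remaining clauses are satisfied by Q = True, R = True, S = False, T = True, U = True, V = True, W = True.

P=True, Q=True, R=True, S=False, T=True, U=True, V=True, W=True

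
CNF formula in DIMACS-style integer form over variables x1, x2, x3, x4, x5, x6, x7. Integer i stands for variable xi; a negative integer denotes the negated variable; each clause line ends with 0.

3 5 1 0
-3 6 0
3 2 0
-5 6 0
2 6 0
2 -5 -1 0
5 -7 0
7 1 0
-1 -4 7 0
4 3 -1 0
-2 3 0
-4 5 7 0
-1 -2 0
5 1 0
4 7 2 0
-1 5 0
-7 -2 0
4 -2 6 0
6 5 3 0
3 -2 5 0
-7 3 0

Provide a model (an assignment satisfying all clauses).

x1=False  x2=False  x3=True  x4=True  x5=True  x6=True  x7=True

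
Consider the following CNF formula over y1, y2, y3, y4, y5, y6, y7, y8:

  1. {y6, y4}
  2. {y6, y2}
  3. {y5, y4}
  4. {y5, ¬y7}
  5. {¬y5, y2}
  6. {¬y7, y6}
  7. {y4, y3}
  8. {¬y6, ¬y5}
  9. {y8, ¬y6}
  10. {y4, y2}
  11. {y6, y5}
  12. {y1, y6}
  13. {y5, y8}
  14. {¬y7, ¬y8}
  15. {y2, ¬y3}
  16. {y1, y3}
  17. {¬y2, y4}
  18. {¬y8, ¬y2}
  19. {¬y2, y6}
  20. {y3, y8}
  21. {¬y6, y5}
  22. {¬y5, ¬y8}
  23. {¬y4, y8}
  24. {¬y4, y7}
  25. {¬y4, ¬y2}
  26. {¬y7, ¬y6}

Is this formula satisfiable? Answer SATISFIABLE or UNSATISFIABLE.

y6 = True:
  propagation gives y5=False; an empty clause results — contradiction.
y6 = False:
  propagation gives y4=True, y2=True; an empty clause results — contradiction.
Every branch closes, so no satisfying assignment exists.

UNSATISFIABLE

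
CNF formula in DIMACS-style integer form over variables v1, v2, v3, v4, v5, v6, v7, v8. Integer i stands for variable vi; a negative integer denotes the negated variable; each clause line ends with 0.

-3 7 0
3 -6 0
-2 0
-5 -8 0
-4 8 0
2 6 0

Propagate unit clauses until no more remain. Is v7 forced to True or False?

True

Unit clause (!v2) sets v2 = False.
(v6 || v2): since v2 = False, the clause reduces to (v6). v6 = True.
(v3 || !v6) with v6 = True leaves only v3, so v3 = True.
(v7 || !v3) with v3 = True leaves only v7, so v7 = True.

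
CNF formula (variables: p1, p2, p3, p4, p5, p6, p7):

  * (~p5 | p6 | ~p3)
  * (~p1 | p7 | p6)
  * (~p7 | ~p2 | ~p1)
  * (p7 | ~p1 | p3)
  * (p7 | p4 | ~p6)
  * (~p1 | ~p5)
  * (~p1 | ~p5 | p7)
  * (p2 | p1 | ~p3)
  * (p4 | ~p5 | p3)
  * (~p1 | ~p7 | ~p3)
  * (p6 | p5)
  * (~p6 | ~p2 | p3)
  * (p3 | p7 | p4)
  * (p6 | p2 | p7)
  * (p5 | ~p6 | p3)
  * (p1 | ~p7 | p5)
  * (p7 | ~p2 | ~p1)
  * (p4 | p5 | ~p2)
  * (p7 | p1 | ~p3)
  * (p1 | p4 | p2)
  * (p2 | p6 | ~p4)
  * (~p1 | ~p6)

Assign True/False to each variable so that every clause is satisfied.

p1=0, p2=0, p3=0, p4=1, p5=1, p6=1, p7=1

Check each clause:
  1. (~p5 | p6 | ~p3) — ~p3 is true.
  2. (p6 | ~p1 | p7) — p7 is true.
  3. (~p7 | ~p2 | ~p1) — ~p2 is true.
  4. (p7 | ~p1 | p3) — ~p1 is true.
  5. (p4 | p7 | ~p6) — p4 is true.
  6. (~p5 | ~p1) — ~p1 is true.
  7. (~p5 | ~p1 | p7) — ~p1 is true.
  8. (p1 | p2 | ~p3) — ~p3 is true.
  9. (p3 | ~p5 | p4) — p4 is true.
  10. (~p1 | ~p3 | ~p7) — ~p3 is true.
  11. (p6 | p5) — p5 is true.
  12. (p3 | ~p2 | ~p6) — ~p2 is true.
  13. (p4 | p3 | p7) — p4 is true.
  14. (p6 | p7 | p2) — p6 is true.
  15. (p3 | ~p6 | p5) — p5 is true.
  16. (~p7 | p1 | p5) — p5 is true.
  17. (p7 | ~p1 | ~p2) — ~p2 is true.
  18. (p5 | ~p2 | p4) — p4 is true.
  19. (~p3 | p7 | p1) — ~p3 is true.
  20. (p1 | p2 | p4) — p4 is true.
  21. (p2 | p6 | ~p4) — p6 is true.
  22. (~p1 | ~p6) — ~p1 is true.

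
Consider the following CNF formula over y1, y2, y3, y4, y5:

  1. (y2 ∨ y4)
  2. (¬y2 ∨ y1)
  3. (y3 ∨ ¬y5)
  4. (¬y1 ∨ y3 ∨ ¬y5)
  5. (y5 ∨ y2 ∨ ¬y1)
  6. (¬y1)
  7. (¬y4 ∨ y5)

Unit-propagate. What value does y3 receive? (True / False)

True

Unit clause (¬y1) sets y1 = False.
From (¬y2 ∨ y1) and y1 = False: y2 = False.
From (y2 ∨ y4) and y2 = False: y4 = True.
(y5 ∨ ¬y4) with y4 = True leaves only y5, so y5 = True.
In (y3 ∨ ¬y5), ¬y5 is now false; y3 must hold, so y3 = True.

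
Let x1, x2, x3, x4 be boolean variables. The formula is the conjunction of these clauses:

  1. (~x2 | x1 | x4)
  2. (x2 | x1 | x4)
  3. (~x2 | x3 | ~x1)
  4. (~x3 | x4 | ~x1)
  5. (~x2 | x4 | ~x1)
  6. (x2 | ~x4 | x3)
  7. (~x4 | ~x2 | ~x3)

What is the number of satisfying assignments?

4

The models are:
  x1=F x2=F x3=T x4=T
  x1=F x2=T x3=F x4=T
  x1=T x2=F x3=F x4=F
  x1=T x2=F x3=T x4=T
That's 4 in total.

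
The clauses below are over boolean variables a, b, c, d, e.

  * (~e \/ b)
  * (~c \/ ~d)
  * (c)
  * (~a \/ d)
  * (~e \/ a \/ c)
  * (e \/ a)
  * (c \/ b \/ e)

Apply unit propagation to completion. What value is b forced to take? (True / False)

True

Unit clause (c) sets c = True.
(~c \/ ~d) with c = True leaves only ~d, so d = False.
(d \/ ~a): since d = False, the clause reduces to (~a). a = False.
(e \/ a): since a = False, the clause reduces to (e). e = True.
From (~e \/ b) and e = True: b = True.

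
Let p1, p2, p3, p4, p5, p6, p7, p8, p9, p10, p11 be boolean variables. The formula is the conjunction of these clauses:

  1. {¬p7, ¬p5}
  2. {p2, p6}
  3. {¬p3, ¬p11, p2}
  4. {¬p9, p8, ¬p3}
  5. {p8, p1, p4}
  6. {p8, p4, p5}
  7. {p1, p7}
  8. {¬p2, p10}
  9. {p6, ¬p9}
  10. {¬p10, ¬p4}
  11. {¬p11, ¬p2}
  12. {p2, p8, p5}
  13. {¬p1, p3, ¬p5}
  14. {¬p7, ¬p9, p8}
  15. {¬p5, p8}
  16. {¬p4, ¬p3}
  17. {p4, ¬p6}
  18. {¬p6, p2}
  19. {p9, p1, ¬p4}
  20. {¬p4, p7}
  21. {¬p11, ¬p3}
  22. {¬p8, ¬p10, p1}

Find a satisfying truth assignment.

p1=1  p2=1  p3=0  p4=0  p5=0  p6=0  p7=1  p8=1  p9=0  p10=1  p11=0

Pure literal: p11 appears only negated; assign p11 = False.
Set p1 = True and propagate.
For the remaining variables, p2 = True, p3 = False, p4 = False, p5 = False, p6 = False, p7 = True, p8 = True, p9 = False, p10 = True works.
Every clause has at least one true literal under this assignment.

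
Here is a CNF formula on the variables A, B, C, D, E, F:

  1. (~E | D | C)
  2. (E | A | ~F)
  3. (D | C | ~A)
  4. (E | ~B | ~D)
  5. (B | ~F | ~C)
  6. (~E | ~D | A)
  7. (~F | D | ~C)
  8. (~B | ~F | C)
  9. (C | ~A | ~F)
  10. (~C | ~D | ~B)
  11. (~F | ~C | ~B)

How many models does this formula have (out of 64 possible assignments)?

17

Case analysis on C and D:
  C=1, D=1: remaining (A,B,E,F) ∈ {(0,0,0,0); (1,0,0,0); (1,0,1,0)} — 3.
  C=1, D=0: forces F=0; A, B, E free → 2^3 = 8.
  C=0, D=1: remaining (A,B,E,F) ∈ {(0,0,0,0); (1,0,0,0); (1,0,1,0); (1,1,1,0)} — 4.
  C=0, D=0: remaining (A,B,E,F) ∈ {(0,0,0,0); (0,1,0,0)} — 2.
Total: 3 + 8 + 4 + 2 = 17.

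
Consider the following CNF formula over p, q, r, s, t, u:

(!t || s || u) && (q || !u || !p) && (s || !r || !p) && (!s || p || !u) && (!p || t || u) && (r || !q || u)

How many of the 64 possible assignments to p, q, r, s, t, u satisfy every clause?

26

Split on u, then p.
  u=1, p=1: t free; 3 ways for (q,r,s) × 2^1 = 6.
  u=1, p=0: forces s=0; q, r, t free → 2^3 = 8.
  u=0, p=1: remaining (q,r,s,t) ∈ {(0,0,1,1); (0,1,1,1); (1,1,1,1)} — 3.
  u=0, p=0: 9 of the 16 assignments to (q,r,s,t) work.
Total: 6 + 8 + 3 + 9 = 26.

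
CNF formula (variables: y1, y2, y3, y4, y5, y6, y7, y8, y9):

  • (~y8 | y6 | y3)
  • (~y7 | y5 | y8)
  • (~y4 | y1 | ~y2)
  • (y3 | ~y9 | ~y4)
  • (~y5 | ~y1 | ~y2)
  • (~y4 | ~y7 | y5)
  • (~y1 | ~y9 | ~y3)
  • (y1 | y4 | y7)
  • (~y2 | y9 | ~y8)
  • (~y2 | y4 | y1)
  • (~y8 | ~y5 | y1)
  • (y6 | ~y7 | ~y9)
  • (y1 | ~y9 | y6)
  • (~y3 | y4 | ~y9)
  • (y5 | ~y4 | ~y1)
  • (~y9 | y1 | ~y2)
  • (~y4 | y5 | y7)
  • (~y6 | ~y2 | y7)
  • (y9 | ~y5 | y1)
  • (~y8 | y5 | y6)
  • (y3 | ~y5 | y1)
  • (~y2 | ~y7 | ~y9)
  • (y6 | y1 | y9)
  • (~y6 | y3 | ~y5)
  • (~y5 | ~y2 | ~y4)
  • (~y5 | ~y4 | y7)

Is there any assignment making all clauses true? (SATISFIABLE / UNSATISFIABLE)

SATISFIABLE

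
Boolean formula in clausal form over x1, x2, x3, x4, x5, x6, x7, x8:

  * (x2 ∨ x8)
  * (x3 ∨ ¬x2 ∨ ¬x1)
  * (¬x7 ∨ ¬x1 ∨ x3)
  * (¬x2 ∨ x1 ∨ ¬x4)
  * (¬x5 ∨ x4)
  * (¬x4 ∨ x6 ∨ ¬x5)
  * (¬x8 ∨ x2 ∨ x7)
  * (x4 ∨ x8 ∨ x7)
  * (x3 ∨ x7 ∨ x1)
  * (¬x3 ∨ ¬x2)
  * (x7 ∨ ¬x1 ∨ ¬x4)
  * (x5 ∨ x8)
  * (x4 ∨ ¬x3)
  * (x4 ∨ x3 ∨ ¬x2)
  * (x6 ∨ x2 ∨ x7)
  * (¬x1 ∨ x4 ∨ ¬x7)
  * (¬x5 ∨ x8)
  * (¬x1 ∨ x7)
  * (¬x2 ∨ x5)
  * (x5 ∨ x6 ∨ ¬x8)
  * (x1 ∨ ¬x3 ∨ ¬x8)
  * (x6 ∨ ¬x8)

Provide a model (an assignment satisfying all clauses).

x1=T  x2=F  x3=T  x4=T  x5=T  x6=T  x7=T  x8=T

Check each clause:
  1. (x8 ∨ x2) — x8 is true.
  2. (x3 ∨ ¬x1 ∨ ¬x2) — x3 is true.
  3. (¬x7 ∨ ¬x1 ∨ x3) — x3 is true.
  4. (¬x4 ∨ ¬x2 ∨ x1) — x1 is true.
  5. (¬x5 ∨ x4) — x4 is true.
  6. (x6 ∨ ¬x5 ∨ ¬x4) — x6 is true.
  7. (x2 ∨ x7 ∨ ¬x8) — x7 is true.
  8. (x4 ∨ x7 ∨ x8) — x8 is true.
  9. (x7 ∨ x3 ∨ x1) — x1 is true.
  10. (¬x3 ∨ ¬x2) — ¬x2 is true.
  11. (¬x1 ∨ x7 ∨ ¬x4) — x7 is true.
  12. (x5 ∨ x8) — x8 is true.
  13. (x4 ∨ ¬x3) — x4 is true.
  14. (x4 ∨ x3 ∨ ¬x2) — x3 is true.
  15. (x6 ∨ x2 ∨ x7) — x6 is true.
  16. (x4 ∨ ¬x7 ∨ ¬x1) — x4 is true.
  17. (x8 ∨ ¬x5) — x8 is true.
  18. (¬x1 ∨ x7) — x7 is true.
  19. (¬x2 ∨ x5) — x5 is true.
  20. (x5 ∨ ¬x8 ∨ x6) — x5 is true.
  21. (¬x3 ∨ x1 ∨ ¬x8) — x1 is true.
  22. (¬x8 ∨ x6) — x6 is true.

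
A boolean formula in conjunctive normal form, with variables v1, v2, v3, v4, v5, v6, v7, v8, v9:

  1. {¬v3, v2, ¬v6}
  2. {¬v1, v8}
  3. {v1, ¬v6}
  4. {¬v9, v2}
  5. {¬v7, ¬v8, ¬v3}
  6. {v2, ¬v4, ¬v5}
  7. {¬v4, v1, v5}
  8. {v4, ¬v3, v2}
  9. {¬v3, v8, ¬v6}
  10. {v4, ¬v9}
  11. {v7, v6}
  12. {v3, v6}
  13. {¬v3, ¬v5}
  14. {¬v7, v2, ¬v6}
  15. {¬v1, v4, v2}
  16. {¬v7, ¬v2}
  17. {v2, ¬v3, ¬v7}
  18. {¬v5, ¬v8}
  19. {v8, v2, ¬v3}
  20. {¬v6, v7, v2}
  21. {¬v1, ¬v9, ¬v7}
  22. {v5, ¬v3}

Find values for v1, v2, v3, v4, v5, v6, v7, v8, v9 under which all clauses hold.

v9 occurs only negated in the remaining clauses — set v9 = False.
Set v1 = True and propagate.
  then v8 is forced to True.
  then v5 is forced to False.
  then v3 is forced to False.
  then v6 is forced to True.
Set v2 = True and propagate.
  then v7 is forced to False.
v4 is now unconstrained; take v4 = True.

v1 = T  v2 = T  v3 = F  v4 = T  v5 = F  v6 = T  v7 = F  v8 = T  v9 = F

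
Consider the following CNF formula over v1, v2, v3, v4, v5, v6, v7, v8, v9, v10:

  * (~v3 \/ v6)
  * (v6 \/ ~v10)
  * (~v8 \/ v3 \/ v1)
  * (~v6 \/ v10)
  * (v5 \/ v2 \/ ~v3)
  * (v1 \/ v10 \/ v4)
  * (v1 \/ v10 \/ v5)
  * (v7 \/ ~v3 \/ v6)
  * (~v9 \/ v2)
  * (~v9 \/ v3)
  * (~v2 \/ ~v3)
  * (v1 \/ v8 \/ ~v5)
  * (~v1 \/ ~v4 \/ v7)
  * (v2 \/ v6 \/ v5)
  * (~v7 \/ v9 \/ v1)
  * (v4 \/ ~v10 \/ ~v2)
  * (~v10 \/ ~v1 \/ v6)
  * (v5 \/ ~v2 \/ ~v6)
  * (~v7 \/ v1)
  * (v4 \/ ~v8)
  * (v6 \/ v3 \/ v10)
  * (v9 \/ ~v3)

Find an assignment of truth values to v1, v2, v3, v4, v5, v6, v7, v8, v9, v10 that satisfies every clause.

v1=True, v2=True, v3=False, v4=True, v5=True, v6=True, v7=True, v8=True, v9=False, v10=True

Set v1 = True and propagate.
Set v2 = True and propagate.
  then v3 is forced to False.
  then v9 is forced to False.
For the remaining variables, v4 = True, v5 = True, v6 = True, v7 = True, v8 = True, v10 = True works.
Check each clause:
  1. (v6 \/ ~v3) — ~v3 is true.
  2. (~v10 \/ v6) — v6 is true.
  3. (v3 \/ v1 \/ ~v8) — v1 is true.
  4. (v10 \/ ~v6) — v10 is true.
  5. (~v3 \/ v2 \/ v5) — v5 is true.
  6. (v10 \/ v1 \/ v4) — v1 is true.
  7. (v5 \/ v10 \/ v1) — v1 is true.
  8. (v7 \/ ~v3 \/ v6) — ~v3 is true.
  9. (~v9 \/ v2) — v2 is true.
  10. (~v9 \/ v3) — ~v9 is true.
  11. (~v3 \/ ~v2) — ~v3 is true.
  12. (v8 \/ v1 \/ ~v5) — v8 is true.
  13. (~v4 \/ v7 \/ ~v1) — v7 is true.
  14. (v6 \/ v5 \/ v2) — v2 is true.
  15. (v1 \/ ~v7 \/ v9) — v1 is true.
  16. (~v10 \/ v4 \/ ~v2) — v4 is true.
  17. (~v1 \/ ~v10 \/ v6) — v6 is true.
  18. (~v6 \/ v5 \/ ~v2) — v5 is true.
  19. (~v7 \/ v1) — v1 is true.
  20. (~v8 \/ v4) — v4 is true.
  21. (v6 \/ v3 \/ v10) — v10 is true.
  22. (~v3 \/ v9) — ~v3 is true.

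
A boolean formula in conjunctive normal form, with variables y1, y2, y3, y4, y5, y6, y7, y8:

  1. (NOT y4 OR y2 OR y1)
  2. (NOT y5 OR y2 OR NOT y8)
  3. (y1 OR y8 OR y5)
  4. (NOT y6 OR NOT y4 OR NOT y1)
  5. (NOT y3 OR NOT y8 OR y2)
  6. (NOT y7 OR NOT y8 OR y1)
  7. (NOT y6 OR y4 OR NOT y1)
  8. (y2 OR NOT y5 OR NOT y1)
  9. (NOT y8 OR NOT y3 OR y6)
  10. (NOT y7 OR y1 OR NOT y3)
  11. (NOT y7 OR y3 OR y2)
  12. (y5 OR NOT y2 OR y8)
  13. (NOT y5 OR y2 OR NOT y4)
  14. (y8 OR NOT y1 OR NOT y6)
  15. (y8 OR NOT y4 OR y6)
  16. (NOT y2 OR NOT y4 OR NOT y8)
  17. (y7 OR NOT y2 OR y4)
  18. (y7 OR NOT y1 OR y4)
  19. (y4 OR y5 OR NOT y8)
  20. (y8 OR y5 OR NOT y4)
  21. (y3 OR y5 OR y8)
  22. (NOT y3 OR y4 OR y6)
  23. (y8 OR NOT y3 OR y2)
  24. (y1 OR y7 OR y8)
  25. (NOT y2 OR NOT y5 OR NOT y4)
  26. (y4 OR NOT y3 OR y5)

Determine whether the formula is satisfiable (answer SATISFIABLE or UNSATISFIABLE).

Try y1 = True.
Set y2 = True and propagate.
Set y3 = False and propagate.
The remaining clauses are satisfied by y4 = False, y5 = True, y6 = False, y7 = True, y8 = False.
Every clause has at least one true literal under this assignment.
So y1=True, y2=True, y3=False, y4=False, y5=True, y6=False, y7=True, y8=False is a satisfying assignment.

SATISFIABLE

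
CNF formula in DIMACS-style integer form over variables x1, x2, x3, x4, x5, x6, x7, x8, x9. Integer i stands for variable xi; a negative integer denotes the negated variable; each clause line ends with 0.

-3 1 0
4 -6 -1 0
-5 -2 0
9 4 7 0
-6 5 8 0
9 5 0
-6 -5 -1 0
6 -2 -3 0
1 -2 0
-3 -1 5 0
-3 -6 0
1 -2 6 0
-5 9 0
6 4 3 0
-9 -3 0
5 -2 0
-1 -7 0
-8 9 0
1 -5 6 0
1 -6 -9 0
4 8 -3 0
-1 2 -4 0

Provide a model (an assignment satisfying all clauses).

Try x1 = False.
  then x3 is forced to False.
  then x2 is forced to False.
Try x4 = True.
Try x5 = False.
  then x9 is forced to True.
  then x6 is forced to False.
x7, x8 are now unconstrained; take x7 = False, x8 = True.

x1=False, x2=False, x3=False, x4=True, x5=False, x6=False, x7=False, x8=True, x9=True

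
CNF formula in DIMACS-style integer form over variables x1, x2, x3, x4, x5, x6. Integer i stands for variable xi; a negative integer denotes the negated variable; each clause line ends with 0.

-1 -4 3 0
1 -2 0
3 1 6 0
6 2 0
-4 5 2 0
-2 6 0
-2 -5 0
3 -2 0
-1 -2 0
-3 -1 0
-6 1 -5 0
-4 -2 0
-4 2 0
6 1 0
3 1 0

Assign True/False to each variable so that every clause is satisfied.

x1=1  x2=0  x3=0  x4=0  x5=1  x6=1

Check each clause:
  1. {¬x1, ¬x4, x3} — ¬x4 is true.
  2. {x1, ¬x2} — x1 is true.
  3. {x1, x6, x3} — x1 is true.
  4. {x6, x2} — x6 is true.
  5. {x5, ¬x4, x2} — ¬x4 is true.
  6. {¬x2, x6} — x6 is true.
  7. {¬x2, ¬x5} — ¬x2 is true.
  8. {¬x2, x3} — ¬x2 is true.
  9. {¬x2, ¬x1} — ¬x2 is true.
  10. {¬x3, ¬x1} — ¬x3 is true.
  11. {x1, ¬x6, ¬x5} — x1 is true.
  12. {¬x4, ¬x2} — ¬x4 is true.
  13. {x2, ¬x4} — ¬x4 is true.
  14. {x6, x1} — x1 is true.
  15. {x1, x3} — x1 is true.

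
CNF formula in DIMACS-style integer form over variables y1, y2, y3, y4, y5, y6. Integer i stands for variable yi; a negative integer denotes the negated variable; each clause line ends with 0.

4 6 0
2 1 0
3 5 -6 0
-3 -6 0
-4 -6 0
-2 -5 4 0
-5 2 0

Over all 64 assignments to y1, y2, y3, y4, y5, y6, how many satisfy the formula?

10

Case analysis on y6 and y2:
  y6=1, y2=1: a clause becomes empty — 0.
  y6=1, y2=0: a clause becomes empty — 0.
  y6=0, y2=1: forces y4=1; y1, y3, y5 free → 2^3 = 8.
  y6=0, y2=0: remaining (y1,y3,y4,y5) ∈ {(1,0,1,0); (1,1,1,0)} — 2.
Total: 0 + 0 + 8 + 2 = 10.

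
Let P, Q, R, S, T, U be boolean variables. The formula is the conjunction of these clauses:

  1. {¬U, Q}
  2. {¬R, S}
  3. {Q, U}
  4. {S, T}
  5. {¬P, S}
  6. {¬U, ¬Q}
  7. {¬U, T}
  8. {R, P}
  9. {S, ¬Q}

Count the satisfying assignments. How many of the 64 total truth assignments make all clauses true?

Satisfying assignments:
  P=0 Q=1 R=1 S=1 T=0 U=0
  P=0 Q=1 R=1 S=1 T=1 U=0
  P=1 Q=1 R=0 S=1 T=0 U=0
  P=1 Q=1 R=0 S=1 T=1 U=0
  P=1 Q=1 R=1 S=1 T=0 U=0
  P=1 Q=1 R=1 S=1 T=1 U=0
Count: 6.

6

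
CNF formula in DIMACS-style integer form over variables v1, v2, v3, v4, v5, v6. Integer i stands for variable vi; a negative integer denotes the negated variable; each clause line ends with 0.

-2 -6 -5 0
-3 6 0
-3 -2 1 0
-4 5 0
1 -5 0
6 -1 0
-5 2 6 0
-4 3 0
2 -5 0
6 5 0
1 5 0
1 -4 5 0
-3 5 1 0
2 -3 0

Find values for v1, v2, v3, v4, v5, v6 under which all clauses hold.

v1 = T, v2 = T, v3 = F, v4 = F, v5 = F, v6 = T

Check each clause:
  1. (~v6 | ~v5 | ~v2) — ~v5 is true.
  2. (~v3 | v6) — ~v3 is true.
  3. (v1 | ~v2 | ~v3) — v1 is true.
  4. (v5 | ~v4) — ~v4 is true.
  5. (~v5 | v1) — v1 is true.
  6. (~v1 | v6) — v6 is true.
  7. (v6 | ~v5 | v2) — v2 is true.
  8. (~v4 | v3) — ~v4 is true.
  9. (~v5 | v2) — v2 is true.
  10. (v6 | v5) — v6 is true.
  11. (v5 | v1) — v1 is true.
  12. (v1 | ~v4 | v5) — v1 is true.
  13. (v5 | ~v3 | v1) — v1 is true.
  14. (~v3 | v2) — v2 is true.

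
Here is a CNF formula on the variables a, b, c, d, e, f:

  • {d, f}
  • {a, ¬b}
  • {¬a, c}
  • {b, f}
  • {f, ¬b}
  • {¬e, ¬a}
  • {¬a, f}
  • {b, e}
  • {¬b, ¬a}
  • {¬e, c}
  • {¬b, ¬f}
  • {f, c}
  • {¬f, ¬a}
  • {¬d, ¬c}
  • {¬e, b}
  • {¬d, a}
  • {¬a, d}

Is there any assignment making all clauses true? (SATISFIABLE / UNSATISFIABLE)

UNSATISFIABLE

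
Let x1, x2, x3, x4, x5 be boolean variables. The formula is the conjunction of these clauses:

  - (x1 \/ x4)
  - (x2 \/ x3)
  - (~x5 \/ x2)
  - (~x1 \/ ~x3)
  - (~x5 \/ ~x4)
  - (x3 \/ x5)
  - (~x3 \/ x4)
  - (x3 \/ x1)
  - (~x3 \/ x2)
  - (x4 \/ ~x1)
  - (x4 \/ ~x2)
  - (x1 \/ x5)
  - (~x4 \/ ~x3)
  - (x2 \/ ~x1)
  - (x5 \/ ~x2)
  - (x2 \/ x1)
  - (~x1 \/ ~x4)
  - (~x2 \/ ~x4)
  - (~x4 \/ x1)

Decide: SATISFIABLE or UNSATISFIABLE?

UNSATISFIABLE

x1 = True:
  propagation gives x3=False, x2=True, x5=True, x4=False; an empty clause results — contradiction.
x1 = False:
  propagation gives x4=True; an empty clause results — contradiction.
Every branch closes, so no satisfying assignment exists.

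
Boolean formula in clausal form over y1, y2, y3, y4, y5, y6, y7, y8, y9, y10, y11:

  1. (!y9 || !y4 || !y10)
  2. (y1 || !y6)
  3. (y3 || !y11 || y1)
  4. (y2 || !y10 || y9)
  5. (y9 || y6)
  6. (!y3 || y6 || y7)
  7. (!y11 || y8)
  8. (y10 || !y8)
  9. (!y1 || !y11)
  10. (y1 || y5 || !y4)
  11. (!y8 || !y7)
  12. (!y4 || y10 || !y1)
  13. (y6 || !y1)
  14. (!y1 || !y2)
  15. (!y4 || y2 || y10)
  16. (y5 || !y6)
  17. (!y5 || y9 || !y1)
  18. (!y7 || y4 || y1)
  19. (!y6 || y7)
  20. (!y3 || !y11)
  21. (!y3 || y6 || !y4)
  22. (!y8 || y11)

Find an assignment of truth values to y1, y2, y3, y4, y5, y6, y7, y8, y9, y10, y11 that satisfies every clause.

Set y1 = False and propagate.
  then y6 is forced to False.
  then y9 is forced to True.
The remaining clauses are satisfied by y2 = False, y3 = False, y4 = False, y5 = True, y7 = False, y8 = False, y10 = True, y11 = False.
Every clause has at least one true literal under this assignment.

y1=False  y2=False  y3=False  y4=False  y5=True  y6=False  y7=False  y8=False  y9=True  y10=True  y11=False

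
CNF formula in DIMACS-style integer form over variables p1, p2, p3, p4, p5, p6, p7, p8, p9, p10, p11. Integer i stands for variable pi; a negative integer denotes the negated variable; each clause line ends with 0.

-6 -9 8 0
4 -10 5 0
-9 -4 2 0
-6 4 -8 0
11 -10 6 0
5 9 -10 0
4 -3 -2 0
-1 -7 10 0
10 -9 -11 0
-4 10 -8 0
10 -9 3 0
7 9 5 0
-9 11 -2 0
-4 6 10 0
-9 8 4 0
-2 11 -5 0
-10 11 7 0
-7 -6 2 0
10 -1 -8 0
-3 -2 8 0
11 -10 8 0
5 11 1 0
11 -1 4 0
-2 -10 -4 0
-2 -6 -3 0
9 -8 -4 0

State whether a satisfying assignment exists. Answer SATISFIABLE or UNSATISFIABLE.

Set p1 = True and propagate.
Branch on p2: take p2 = True.
Set p3 = False and propagate.
The remaining clauses are satisfied by p4 = False, p5 = True, p6 = False, p7 = True, p8 = True, p9 = True, p10 = True, p11 = True.
So p1 = True  p2 = True  p3 = False  p4 = False  p5 = True  p6 = False  p7 = True  p8 = True  p9 = True  p10 = True  p11 = True is a satisfying assignment.

SATISFIABLE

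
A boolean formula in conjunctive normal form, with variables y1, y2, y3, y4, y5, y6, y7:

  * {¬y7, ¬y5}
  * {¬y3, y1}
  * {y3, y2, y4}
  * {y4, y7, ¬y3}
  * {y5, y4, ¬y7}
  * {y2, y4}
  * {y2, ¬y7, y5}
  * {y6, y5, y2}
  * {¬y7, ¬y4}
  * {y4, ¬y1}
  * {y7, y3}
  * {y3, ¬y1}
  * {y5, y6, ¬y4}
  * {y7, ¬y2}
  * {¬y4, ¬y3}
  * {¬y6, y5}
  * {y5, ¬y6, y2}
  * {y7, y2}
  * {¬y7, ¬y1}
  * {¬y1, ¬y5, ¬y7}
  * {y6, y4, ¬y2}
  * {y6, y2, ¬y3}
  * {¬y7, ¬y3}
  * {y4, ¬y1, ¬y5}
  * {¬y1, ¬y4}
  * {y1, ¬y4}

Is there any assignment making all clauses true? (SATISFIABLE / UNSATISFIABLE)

UNSATISFIABLE

y4 = True:
  propagation gives y7=False, y3=True; an empty clause results — contradiction.
y4 = False:
  propagation gives y2=True, y1=False, y3=False, y7=True; an empty clause results — contradiction.
Every branch closes, so no satisfying assignment exists.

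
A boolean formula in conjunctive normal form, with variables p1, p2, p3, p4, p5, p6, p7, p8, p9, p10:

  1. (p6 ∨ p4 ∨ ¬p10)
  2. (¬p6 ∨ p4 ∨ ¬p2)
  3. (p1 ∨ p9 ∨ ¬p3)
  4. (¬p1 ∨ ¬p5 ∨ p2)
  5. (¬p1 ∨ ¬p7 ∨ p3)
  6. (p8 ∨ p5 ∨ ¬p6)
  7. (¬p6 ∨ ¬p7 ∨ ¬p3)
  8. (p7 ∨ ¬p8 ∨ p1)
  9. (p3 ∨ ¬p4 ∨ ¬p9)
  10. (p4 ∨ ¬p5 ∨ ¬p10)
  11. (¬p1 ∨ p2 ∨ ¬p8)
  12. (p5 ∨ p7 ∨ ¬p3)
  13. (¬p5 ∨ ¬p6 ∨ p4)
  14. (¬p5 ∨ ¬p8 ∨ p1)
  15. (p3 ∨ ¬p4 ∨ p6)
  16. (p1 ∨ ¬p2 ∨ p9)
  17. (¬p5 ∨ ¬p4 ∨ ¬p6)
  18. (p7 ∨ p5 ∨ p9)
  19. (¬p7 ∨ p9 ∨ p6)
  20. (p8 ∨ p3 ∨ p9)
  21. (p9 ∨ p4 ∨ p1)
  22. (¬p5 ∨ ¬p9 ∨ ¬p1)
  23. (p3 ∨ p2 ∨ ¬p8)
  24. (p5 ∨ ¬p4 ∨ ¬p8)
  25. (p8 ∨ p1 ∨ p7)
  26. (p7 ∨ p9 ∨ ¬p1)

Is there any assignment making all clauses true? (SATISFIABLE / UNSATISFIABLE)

Pure literal: p10 appears only negated; assign p10 = False.
Set p1 = True and propagate.
The remaining clauses are satisfied by p2 = True, p3 = False, p4 = False, p5 = False, p6 = False, p7 = False, p8 = False, p9 = True.
So p1=T, p2=T, p3=F, p4=F, p5=F, p6=F, p7=F, p8=F, p9=T, p10=F is a satisfying assignment.

SATISFIABLE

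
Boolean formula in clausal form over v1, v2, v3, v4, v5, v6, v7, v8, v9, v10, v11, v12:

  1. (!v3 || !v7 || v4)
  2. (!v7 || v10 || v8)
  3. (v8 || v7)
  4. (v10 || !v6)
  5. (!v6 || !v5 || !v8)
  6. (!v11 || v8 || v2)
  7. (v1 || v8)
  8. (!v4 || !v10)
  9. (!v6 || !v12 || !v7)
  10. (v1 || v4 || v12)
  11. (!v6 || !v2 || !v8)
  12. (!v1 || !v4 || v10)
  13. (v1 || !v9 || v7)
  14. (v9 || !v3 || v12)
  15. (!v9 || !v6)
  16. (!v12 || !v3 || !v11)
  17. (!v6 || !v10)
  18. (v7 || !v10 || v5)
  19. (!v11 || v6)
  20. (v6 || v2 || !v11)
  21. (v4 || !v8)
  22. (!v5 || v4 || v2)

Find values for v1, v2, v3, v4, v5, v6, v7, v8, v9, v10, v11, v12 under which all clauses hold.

v1=0, v2=0, v3=1, v4=1, v5=1, v6=0, v7=0, v8=1, v9=0, v10=0, v11=0, v12=1

Pure literal: v11 appears only negated; assign v11 = False.
Set v1 = False and propagate.
  then v8 is forced to True.
  then v4 is forced to True.
  then v10 is forced to False.
  then v6 is forced to False.
The remaining clauses are satisfied by v2 = False, v3 = True, v5 = True, v7 = False, v9 = False, v12 = True.
Every clause has at least one true literal under this assignment.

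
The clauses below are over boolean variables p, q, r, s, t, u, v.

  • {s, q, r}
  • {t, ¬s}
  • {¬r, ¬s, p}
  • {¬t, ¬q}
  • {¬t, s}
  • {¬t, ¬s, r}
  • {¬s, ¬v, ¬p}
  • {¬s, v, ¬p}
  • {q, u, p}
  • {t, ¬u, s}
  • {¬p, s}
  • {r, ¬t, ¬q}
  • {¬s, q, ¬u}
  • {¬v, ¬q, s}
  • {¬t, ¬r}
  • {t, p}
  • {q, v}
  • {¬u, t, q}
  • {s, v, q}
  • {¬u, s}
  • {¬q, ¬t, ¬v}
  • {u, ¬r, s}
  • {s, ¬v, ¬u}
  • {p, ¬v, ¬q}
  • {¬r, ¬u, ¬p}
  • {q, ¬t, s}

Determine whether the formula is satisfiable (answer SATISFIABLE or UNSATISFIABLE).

UNSATISFIABLE

s = True:
  propagation gives t=True, q=False, r=True; an empty clause results — contradiction.
s = False:
  propagation gives t=False, u=False, p=False; an empty clause results — contradiction.
Every branch closes, so no satisfying assignment exists.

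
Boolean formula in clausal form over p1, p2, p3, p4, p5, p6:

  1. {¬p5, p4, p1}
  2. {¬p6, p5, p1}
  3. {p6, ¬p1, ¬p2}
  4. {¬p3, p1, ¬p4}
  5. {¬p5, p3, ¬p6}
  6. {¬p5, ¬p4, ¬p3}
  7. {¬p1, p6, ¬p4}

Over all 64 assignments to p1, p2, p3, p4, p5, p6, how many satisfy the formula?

22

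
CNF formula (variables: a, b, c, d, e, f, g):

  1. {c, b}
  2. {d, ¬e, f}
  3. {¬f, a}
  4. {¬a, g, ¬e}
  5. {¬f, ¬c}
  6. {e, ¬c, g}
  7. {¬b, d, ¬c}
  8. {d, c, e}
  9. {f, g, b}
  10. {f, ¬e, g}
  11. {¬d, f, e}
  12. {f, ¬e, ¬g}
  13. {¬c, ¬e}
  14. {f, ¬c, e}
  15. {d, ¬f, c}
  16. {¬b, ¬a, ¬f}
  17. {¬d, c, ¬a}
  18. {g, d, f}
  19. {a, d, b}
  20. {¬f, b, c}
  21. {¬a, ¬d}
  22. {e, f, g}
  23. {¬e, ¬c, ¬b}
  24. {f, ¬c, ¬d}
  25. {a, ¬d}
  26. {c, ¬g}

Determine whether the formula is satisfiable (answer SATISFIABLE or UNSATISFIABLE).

UNSATISFIABLE

f = True:
  propagation gives a=True, c=False, b=True; an empty clause results — contradiction.
f = False:
  e = True:
    propagation gives d=True, g=True; an empty clause results — contradiction.
  e = False:
    propagation gives d=False, c=True; an empty clause results — contradiction.
Every branch closes, so no satisfying assignment exists.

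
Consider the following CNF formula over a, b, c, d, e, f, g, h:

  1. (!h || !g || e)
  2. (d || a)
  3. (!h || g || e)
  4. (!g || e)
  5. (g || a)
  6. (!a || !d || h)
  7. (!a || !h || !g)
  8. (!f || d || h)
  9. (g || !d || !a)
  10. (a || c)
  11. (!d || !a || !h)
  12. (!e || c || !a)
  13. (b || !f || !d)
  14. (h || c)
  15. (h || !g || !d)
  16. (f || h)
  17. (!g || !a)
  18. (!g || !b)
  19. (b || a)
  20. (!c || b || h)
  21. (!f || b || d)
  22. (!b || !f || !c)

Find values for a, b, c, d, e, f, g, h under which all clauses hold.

a=T, b=T, c=T, d=F, e=T, f=F, g=F, h=T

Check each clause:
  1. (!h || e || !g) — !g is true.
  2. (d || a) — a is true.
  3. (!h || g || e) — e is true.
  4. (e || !g) — !g is true.
  5. (g || a) — a is true.
  6. (h || !a || !d) — h is true.
  7. (!a || !g || !h) — !g is true.
  8. (h || !f || d) — h is true.
  9. (!d || g || !a) — !d is true.
  10. (c || a) — a is true.
  11. (!a || !h || !d) — !d is true.
  12. (c || !a || !e) — c is true.
  13. (!d || b || !f) — !f is true.
  14. (c || h) — h is true.
  15. (h || !g || !d) — h is true.
  16. (h || f) — h is true.
  17. (!g || !a) — !g is true.
  18. (!g || !b) — !g is true.
  19. (b || a) — a is true.
  20. (h || b || !c) — h is true.
  21. (d || !f || b) — b is true.
  22. (!c || !b || !f) — !f is true.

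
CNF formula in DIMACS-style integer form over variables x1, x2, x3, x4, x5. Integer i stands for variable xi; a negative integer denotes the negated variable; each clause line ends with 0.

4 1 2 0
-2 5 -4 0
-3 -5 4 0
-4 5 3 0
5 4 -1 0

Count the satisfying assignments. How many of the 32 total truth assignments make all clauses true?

15

Case analysis on x4 and x5:
  x4=1, x5=1: x1, x2, x3 free → 2^3 = 8.
  x4=1, x5=0: remaining (x1,x2,x3) ∈ {(0,0,1); (1,0,1)} — 2.
  x4=0, x5=1: remaining (x1,x2,x3) ∈ {(0,1,0); (1,0,0); (1,1,0)} — 3.
  x4=0, x5=0: remaining (x1,x2,x3) ∈ {(0,1,0); (0,1,1)} — 2.
Total: 8 + 2 + 3 + 2 = 15.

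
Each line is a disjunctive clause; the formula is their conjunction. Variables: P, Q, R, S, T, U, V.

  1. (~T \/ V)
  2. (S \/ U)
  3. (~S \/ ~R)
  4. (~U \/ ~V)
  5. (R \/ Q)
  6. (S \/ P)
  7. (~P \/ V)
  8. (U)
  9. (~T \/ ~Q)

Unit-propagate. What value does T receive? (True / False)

False

Unit clause (U) sets U = True.
From (~U \/ ~V) and U = True: V = False.
(V \/ ~T): since V = False, the clause reduces to (~T). T = False.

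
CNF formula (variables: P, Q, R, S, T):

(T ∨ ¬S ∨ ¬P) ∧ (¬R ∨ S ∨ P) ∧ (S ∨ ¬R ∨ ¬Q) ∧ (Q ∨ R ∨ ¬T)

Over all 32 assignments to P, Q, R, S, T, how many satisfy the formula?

18

Split on R, then S.
  R=1, S=1: Q free; 3 ways for (P,T) × 2^1 = 6.
  R=1, S=0: remaining (P,Q,T) ∈ {(1,0,0); (1,0,1)} — 2.
  R=0, S=1: remaining (P,Q,T) ∈ {(0,0,0); (0,1,0); (0,1,1); (1,1,1)} — 4.
  R=0, S=0: P free; 3 ways for (Q,T) × 2^1 = 6.
Total: 6 + 2 + 4 + 6 = 18.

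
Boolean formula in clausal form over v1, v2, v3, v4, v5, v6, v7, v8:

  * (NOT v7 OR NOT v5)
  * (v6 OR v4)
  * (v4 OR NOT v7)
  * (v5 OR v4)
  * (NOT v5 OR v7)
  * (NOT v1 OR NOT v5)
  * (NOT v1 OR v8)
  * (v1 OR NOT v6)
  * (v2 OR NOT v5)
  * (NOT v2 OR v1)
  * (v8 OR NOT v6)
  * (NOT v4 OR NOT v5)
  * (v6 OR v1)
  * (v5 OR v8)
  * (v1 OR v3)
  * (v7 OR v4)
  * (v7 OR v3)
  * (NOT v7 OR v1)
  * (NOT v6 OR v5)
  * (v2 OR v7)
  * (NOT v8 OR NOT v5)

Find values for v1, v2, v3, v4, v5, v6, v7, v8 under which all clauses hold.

Branch on v1: take v1 = True.
  then v5 is forced to False.
  then v4 is forced to True.
  then v8 is forced to True.
  then v6 is forced to False.
Branch on v2: take v2 = True.
Try v3 = False.
  then v7 is forced to True.
Every clause has at least one true literal under this assignment.

v1=T  v2=T  v3=F  v4=T  v5=F  v6=F  v7=T  v8=T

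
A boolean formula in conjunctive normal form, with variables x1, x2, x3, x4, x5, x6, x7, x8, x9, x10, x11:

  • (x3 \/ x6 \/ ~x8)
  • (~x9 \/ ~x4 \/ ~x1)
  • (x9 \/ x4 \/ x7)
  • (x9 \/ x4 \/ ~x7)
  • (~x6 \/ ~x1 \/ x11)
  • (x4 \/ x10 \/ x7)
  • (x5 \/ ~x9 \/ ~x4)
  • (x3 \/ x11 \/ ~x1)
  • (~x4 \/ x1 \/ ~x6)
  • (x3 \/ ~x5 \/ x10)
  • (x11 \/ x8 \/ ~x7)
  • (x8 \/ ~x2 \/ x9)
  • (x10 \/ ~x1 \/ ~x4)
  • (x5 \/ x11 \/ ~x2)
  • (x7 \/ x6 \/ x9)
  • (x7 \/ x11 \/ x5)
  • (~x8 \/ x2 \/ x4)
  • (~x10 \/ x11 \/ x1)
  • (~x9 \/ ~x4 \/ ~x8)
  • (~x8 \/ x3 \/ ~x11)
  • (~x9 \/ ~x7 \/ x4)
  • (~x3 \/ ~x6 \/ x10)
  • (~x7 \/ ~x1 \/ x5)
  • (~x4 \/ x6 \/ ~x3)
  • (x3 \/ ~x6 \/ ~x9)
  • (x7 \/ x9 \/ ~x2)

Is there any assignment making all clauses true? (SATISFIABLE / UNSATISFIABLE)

Try x1 = False.
Branch on x2: take x2 = False.
Branch on x3: take x3 = False.
The remaining clauses are satisfied by x4 = True, x5 = False, x6 = False, x7 = True, x8 = False, x9 = False, x10 = True, x11 = True.
So x1=False, x2=False, x3=False, x4=True, x5=False, x6=False, x7=True, x8=False, x9=False, x10=True, x11=True is a satisfying assignment.

SATISFIABLE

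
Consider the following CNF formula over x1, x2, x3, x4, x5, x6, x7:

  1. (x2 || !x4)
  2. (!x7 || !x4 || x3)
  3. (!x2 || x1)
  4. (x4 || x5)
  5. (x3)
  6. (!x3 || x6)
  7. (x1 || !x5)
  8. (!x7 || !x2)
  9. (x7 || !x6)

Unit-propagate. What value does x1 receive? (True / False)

True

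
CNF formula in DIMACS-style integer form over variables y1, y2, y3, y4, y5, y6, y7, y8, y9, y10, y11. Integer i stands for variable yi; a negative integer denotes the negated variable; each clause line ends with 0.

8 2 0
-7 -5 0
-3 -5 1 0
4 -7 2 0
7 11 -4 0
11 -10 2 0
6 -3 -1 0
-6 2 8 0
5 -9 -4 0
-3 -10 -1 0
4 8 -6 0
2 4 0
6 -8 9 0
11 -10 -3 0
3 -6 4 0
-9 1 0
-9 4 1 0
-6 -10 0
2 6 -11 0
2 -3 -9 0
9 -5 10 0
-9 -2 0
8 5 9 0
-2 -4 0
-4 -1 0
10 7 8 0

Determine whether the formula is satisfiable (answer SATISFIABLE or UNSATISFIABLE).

SATISFIABLE

Try y1 = False.
  then y9 is forced to False.
For the remaining variables, y2 = True, y3 = False, y4 = False, y5 = True, y6 = False, y7 = False, y8 = False, y10 = True, y11 = False works.
Every clause has at least one true literal under this assignment.
So y1=F  y2=T  y3=F  y4=F  y5=T  y6=F  y7=F  y8=F  y9=F  y10=T  y11=F is a satisfying assignment.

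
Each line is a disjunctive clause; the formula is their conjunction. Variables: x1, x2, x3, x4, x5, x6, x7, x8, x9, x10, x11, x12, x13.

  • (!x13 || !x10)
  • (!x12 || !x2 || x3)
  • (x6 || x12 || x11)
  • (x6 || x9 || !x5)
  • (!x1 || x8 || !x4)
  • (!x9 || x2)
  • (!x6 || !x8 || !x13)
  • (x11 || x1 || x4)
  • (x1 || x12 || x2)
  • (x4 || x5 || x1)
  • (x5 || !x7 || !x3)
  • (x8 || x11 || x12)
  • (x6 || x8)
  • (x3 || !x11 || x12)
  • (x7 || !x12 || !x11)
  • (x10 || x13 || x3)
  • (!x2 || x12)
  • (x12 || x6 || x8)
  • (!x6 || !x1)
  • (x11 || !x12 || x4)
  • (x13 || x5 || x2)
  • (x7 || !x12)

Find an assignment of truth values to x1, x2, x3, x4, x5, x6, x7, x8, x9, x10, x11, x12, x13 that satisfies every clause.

x1=False, x2=True, x3=True, x4=False, x5=True, x6=True, x7=True, x8=True, x9=False, x10=True, x11=True, x12=True, x13=False

Try x1 = False.
Branch on x2: take x2 = True.
  then x12 is forced to True.
  then x3 is forced to True.
  then x7 is forced to True.
  then x5 is forced to True.
The remaining clauses are satisfied by x4 = False, x6 = True, x8 = True, x9 = False, x10 = True, x11 = True, x13 = False.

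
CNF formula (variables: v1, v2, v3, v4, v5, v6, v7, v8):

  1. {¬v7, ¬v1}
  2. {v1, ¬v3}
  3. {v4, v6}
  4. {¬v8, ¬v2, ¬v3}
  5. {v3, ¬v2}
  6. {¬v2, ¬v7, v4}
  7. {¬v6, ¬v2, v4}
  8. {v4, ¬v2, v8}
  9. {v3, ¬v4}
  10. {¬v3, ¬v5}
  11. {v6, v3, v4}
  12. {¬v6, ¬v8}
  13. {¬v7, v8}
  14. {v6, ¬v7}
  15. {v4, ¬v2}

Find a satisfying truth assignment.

v1 = True, v2 = False, v3 = True, v4 = True, v5 = False, v6 = False, v7 = False, v8 = False

Check each clause:
  1. {¬v1, ¬v7} — ¬v7 is true.
  2. {¬v3, v1} — v1 is true.
  3. {v4, v6} — v4 is true.
  4. {¬v3, ¬v8, ¬v2} — ¬v8 is true.
  5. {v3, ¬v2} — v3 is true.
  6. {¬v7, v4, ¬v2} — ¬v7 is true.
  7. {¬v6, v4, ¬v2} — ¬v6 is true.
  8. {v8, ¬v2, v4} — v4 is true.
  9. {¬v4, v3} — v3 is true.
  10. {¬v5, ¬v3} — ¬v5 is true.
  11. {v3, v6, v4} — v3 is true.
  12. {¬v6, ¬v8} — ¬v8 is true.
  13. {v8, ¬v7} — ¬v7 is true.
  14. {v6, ¬v7} — ¬v7 is true.
  15. {¬v2, v4} — v4 is true.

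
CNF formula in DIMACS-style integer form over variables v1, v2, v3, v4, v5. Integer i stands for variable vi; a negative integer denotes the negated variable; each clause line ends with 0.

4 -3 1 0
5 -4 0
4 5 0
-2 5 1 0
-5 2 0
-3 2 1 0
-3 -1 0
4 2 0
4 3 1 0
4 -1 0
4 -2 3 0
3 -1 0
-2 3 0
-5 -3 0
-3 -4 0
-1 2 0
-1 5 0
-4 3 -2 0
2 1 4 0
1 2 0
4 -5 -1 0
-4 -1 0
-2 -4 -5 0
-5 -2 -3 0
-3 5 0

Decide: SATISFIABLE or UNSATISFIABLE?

v1 = True:
  propagation gives v3=False; an empty clause results — contradiction.
v1 = False:
  propagation gives v2=True, v5=True, v3=True; an empty clause results — contradiction.
Every branch closes, so no satisfying assignment exists.

UNSATISFIABLE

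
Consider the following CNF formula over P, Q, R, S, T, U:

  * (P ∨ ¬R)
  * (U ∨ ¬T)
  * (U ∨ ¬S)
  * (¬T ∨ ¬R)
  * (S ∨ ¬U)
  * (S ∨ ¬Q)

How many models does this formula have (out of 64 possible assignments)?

13

Case analysis on S and U:
  S=T, U=T: Q free; 5 ways for (P,R,T) × 2^1 = 10.
  S=T, U=F: a clause becomes empty — 0.
  S=F, U=T: a clause becomes empty — 0.
  S=F, U=F: remaining (P,Q,R,T) ∈ {(F,F,F,F); (T,F,F,F); (T,F,T,F)} — 3.
Total: 10 + 0 + 0 + 3 = 13.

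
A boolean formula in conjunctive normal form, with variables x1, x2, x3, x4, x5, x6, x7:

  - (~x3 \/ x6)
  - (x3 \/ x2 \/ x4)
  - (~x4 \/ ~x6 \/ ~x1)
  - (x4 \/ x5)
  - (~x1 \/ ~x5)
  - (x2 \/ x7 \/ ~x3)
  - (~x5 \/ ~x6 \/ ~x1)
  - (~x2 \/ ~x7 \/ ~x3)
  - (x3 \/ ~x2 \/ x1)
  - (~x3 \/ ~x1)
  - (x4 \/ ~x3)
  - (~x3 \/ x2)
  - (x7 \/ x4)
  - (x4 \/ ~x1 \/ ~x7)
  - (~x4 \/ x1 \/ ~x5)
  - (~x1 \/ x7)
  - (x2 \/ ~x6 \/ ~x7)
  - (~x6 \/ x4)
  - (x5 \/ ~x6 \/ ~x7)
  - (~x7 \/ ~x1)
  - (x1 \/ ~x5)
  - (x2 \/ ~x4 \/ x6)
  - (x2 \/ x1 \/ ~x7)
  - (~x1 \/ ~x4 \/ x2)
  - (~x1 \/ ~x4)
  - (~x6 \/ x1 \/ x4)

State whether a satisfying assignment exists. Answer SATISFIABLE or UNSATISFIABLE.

Try x1 = False.
  then x5 is forced to False.
  then x4 is forced to True.
Try x2 = False.
  then x3 is forced to False.
  then x6 is forced to True.
  then x7 is forced to False.
Every clause has at least one true literal under this assignment.
So x1=False  x2=False  x3=False  x4=True  x5=False  x6=True  x7=False is a satisfying assignment.

SATISFIABLE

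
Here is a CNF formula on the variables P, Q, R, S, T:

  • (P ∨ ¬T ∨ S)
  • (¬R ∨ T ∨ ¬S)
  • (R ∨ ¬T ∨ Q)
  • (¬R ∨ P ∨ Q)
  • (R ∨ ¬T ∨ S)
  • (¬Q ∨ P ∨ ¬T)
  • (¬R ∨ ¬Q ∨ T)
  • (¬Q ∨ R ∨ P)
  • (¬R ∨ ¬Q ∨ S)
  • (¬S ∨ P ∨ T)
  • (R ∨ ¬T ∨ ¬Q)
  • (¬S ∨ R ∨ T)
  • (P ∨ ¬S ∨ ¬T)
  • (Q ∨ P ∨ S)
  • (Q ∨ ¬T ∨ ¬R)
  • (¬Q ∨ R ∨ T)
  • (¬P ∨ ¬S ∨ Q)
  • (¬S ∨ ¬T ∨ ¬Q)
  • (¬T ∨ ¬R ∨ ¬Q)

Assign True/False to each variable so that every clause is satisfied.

P=T, Q=F, R=F, S=F, T=F

Branch on P: take P = True.
For the remaining variables, Q = False, R = False, S = False, T = False works.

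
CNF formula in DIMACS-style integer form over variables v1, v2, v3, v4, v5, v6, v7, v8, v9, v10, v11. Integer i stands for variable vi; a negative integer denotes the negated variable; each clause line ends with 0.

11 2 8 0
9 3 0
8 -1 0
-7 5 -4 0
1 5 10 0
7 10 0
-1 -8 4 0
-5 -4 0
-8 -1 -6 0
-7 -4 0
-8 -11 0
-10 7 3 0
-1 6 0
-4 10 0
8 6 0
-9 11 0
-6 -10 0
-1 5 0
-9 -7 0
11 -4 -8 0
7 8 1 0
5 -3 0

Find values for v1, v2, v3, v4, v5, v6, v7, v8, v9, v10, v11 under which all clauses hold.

v1=F  v2=F  v3=T  v4=F  v5=T  v6=F  v7=F  v8=T  v9=F  v10=T  v11=F

Check each clause:
  1. (v11 OR v8 OR v2) — v8 is true.
  2. (v3 OR v9) — v3 is true.
  3. (v8 OR NOT v1) — v8 is true.
  4. (v5 OR NOT v4 OR NOT v7) — NOT v7 is true.
  5. (v1 OR v10 OR v5) — v10 is true.
  6. (v7 OR v10) — v10 is true.
  7. (NOT v1 OR NOT v8 OR v4) — NOT v1 is true.
  8. (NOT v5 OR NOT v4) — NOT v4 is true.
  9. (NOT v6 OR NOT v1 OR NOT v8) — NOT v6 is true.
  10. (NOT v4 OR NOT v7) — NOT v7 is true.
  11. (NOT v8 OR NOT v11) — NOT v11 is true.
  12. (v7 OR v3 OR NOT v10) — v3 is true.
  13. (v6 OR NOT v1) — NOT v1 is true.
  14. (NOT v4 OR v10) — v10 is true.
  15. (v6 OR v8) — v8 is true.
  16. (NOT v9 OR v11) — NOT v9 is true.
  17. (NOT v6 OR NOT v10) — NOT v6 is true.
  18. (NOT v1 OR v5) — v5 is true.
  19. (NOT v9 OR NOT v7) — NOT v7 is true.
  20. (NOT v4 OR NOT v8 OR v11) — NOT v4 is true.
  21. (v7 OR v8 OR v1) — v8 is true.
  22. (v5 OR NOT v3) — v5 is true.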